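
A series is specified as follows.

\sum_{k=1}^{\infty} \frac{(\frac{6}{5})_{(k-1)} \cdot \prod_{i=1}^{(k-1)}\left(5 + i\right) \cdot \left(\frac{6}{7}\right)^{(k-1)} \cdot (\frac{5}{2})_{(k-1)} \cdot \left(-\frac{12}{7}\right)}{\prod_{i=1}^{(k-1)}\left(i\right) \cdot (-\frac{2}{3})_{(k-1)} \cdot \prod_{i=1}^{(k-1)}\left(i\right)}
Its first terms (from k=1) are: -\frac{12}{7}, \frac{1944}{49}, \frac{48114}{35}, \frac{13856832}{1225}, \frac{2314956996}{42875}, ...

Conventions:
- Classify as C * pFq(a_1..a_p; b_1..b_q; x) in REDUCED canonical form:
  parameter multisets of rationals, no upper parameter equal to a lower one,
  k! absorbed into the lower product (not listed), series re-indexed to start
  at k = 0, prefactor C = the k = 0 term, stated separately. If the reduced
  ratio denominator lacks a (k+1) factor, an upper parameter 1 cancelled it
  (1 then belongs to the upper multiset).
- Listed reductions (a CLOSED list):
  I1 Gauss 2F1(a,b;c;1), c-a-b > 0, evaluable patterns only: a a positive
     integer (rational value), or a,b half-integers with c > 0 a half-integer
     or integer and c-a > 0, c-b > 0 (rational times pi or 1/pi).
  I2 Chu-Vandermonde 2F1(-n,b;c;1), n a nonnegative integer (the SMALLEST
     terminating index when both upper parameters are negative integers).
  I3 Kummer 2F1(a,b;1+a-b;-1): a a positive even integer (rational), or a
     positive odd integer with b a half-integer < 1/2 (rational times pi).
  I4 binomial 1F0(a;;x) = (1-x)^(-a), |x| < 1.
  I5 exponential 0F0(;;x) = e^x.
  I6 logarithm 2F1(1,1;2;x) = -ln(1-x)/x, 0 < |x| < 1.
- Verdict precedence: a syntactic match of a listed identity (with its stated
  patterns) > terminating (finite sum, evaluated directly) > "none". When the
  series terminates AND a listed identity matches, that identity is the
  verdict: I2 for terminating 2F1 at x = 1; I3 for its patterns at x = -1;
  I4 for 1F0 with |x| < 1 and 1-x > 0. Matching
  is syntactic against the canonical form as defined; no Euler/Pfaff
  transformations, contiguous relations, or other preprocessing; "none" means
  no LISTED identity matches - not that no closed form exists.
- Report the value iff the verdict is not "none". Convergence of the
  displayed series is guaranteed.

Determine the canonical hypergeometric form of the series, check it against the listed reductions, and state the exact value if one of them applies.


The series (x = \frac{6}{7}) is 3F2: upper {\frac{6}{5}, \frac{5}{2}, 6}, lower {-\frac{2}{3}, 1}, prefactor -\frac{12}{7}. Verdict: none - at argument \frac{6}{7} the multisets {\frac{6}{5}, \frac{5}{2}, 6} ; {-\frac{2}{3}, 1} match no listed identity.

First insight: t_0 = -\frac{12}{7} here, and the lower running product (C = -12/7) is a rising factorial.
Term ratio: r(k) = \frac{6}{7} * (k+\frac{6}{5}) (k+\frac{5}{2}) (k+6) / [(k-\frac{2}{3}) (k+1) (k+1)] - rational in k, leading ratio \frac{6}{7}; with t_0 = -\frac{12}{7}, classification follows.


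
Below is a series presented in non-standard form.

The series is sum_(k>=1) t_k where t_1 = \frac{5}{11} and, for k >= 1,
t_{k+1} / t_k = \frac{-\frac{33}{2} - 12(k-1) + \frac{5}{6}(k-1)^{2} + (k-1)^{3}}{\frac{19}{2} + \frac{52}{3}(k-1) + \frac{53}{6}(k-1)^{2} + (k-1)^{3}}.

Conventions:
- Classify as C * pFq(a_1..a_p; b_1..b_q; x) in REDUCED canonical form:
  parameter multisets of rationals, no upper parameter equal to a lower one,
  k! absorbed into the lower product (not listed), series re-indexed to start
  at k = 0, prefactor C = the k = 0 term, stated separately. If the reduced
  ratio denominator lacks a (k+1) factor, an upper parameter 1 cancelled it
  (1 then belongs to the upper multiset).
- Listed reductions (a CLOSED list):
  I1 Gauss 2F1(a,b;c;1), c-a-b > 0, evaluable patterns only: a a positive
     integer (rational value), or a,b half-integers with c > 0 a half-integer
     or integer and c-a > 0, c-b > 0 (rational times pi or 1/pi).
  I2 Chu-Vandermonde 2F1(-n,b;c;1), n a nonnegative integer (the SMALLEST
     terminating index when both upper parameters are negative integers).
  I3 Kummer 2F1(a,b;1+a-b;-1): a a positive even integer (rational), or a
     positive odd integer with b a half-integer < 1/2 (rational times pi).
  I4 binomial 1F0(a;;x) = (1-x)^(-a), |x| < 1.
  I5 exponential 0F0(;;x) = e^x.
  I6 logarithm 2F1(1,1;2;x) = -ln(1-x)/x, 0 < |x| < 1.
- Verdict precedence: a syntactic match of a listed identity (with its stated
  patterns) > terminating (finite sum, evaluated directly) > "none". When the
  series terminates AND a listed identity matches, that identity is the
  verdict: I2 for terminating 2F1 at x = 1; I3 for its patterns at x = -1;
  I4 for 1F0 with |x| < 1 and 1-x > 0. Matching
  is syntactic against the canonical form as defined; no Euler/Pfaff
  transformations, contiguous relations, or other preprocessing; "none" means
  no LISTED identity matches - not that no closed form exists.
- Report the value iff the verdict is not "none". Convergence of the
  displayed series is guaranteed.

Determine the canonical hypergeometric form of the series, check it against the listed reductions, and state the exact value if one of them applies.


With C = \frac{5}{11}: the canonical form is 2F1(-\frac{11}{3}, 3; \frac{19}{3}; 1). Verdict (x = 1): Gauss's theorem (I1) applies (x = 1: the Gamma ratio telescopes since c-a-b = 7 > 0 and a = 3 in Z>0). Exact value: \frac{1300}{18711}.

Key step: t_0 = \frac{5}{11} here, and the ratio is unreduced: k + 3/2 divides both sides (C = 5/11, x = 1).
Term ratio: r(k) = 1 * (k-\frac{11}{3}) (k+3) / [(k+\frac{19}{3}) (k+1)] - poly over poly, x = 1 from leading terms; C = \frac{5}{11} at k = 0.


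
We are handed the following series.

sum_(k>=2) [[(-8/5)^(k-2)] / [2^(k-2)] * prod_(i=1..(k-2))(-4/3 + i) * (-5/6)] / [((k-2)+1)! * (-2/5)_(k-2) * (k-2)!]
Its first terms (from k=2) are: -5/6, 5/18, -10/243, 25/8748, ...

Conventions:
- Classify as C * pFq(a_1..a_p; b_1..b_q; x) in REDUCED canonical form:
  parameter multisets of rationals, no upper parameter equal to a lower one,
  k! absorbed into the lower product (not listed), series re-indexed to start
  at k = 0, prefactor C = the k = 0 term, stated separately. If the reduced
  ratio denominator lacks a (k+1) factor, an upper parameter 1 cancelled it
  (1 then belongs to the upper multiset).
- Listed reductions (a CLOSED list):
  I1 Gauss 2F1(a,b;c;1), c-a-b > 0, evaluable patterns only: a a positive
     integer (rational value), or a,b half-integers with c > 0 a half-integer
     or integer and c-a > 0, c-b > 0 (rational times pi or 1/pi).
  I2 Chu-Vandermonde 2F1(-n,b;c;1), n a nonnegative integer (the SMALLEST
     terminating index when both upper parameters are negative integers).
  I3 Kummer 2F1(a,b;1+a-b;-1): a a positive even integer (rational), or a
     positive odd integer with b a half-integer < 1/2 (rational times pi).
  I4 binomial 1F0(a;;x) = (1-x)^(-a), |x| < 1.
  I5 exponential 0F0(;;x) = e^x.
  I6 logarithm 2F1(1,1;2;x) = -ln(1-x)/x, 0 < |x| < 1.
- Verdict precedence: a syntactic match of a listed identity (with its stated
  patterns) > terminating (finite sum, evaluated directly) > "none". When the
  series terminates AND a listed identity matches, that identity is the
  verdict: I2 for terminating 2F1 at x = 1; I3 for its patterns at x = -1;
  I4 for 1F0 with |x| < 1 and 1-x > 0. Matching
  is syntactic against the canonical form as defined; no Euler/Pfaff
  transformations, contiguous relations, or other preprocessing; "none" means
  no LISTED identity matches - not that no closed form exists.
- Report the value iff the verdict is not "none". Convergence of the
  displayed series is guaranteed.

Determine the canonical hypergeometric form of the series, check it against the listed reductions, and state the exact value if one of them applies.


Reduced: x = -4/5, 1F2, upper = {-1/3}, lower = {-2/5, 2}, C = -5/6. Verdict: none - at argument -4/5 the multisets {-1/3} ; {-2/5, 2} match no listed identity.

Key step: with t_0 = -5/6, the denominator's factorial ratio (prefactor -5/6) is a lower Pochhammer.
Consecutive-term ratio: r(k) = (-4/5) * (k-1/3) / [(k-2/5) (k+2) (k+1)] ; factor over Q: parameters, x = (-4/5), and C = -5/6.


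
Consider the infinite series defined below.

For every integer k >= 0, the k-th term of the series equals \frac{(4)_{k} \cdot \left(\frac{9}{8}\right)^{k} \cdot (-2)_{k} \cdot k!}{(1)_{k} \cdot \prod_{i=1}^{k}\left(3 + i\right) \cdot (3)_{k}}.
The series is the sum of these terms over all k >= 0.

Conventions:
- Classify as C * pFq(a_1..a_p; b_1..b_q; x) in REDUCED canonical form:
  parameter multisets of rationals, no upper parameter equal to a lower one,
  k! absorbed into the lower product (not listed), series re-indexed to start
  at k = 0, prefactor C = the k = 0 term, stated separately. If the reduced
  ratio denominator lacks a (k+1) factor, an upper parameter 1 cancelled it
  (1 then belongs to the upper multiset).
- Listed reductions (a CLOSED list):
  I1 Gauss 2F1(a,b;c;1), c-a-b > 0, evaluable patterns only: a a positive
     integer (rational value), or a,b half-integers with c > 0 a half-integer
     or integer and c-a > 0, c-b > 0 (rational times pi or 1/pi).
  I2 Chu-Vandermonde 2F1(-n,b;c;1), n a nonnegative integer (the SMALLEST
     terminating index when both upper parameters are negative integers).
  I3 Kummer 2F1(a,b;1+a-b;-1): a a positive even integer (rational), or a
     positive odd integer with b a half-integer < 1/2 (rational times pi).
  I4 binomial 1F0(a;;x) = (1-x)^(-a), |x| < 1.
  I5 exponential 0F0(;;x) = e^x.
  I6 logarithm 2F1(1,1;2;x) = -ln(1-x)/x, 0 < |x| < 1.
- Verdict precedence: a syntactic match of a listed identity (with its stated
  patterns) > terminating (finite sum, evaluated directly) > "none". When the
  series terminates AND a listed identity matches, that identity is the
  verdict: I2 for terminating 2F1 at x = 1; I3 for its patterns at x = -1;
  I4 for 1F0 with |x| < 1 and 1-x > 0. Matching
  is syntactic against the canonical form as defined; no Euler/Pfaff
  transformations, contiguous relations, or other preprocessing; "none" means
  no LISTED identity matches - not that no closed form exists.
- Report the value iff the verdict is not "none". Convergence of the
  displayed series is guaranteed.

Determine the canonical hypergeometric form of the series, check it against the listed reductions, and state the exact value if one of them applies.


Classification (C = 1): 2F1 with upper {-2, 1}, lower {3}, argument x = \frac{9}{8}. Verdict: terminating - the sum ends at index 2 because -2 is a negative integer; exact evaluation follows. Exact value: \frac{59}{128}.

Key observation: with t_0 = 1, the factorial ratio (prefactor 1) (k+a-1)!/(a-1)! is a rising factorial (a)_k.
Adjacent-term ratio: r(k) = \frac{9}{8} * (k-2) (k+1) / [(k+3) (k+1)] - rational in k, leading ratio \frac{9}{8}; with t_0 = 1, classification follows.


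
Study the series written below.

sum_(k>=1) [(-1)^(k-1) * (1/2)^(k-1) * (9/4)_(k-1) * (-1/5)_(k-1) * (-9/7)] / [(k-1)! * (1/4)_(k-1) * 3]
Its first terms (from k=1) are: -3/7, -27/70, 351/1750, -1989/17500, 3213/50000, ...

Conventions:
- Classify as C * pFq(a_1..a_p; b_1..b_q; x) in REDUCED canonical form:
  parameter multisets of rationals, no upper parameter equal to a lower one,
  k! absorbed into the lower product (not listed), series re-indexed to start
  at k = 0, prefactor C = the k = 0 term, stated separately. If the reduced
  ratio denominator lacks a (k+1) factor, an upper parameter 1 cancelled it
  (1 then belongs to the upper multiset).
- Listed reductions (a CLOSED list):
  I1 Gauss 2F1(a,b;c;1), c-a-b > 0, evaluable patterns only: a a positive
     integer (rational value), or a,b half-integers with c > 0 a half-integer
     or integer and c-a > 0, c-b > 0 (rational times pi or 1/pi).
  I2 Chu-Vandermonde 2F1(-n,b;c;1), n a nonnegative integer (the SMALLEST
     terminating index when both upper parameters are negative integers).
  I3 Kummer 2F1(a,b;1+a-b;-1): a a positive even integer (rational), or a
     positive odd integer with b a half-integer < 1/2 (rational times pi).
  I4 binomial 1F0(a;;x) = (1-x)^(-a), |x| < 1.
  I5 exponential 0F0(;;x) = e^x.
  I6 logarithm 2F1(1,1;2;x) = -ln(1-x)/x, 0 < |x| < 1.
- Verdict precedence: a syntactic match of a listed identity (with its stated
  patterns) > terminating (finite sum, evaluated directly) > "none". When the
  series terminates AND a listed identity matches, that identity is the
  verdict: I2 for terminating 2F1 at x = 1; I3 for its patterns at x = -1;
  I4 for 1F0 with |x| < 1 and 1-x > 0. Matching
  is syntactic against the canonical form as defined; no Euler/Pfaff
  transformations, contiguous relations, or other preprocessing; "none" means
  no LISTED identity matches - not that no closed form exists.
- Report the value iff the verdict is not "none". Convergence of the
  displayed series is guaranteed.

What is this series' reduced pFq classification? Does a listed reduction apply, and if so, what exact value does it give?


Canonical form: C = -3/7 times 2F1 with upper {-1/5, 9/4}, lower {1/4}, x = -1/2. Verdict: none. A 2F1 with upper {-1/5, 9/4} fits none of I1-I6 at x = -1/2; the sum runs forever.

Structural cue: t_0 being -3/7, the constant factors (C = -3/7, x = -1/2) combine into one prefactor.
Consecutive-term ratio: r(k) = (-1/2) * (k-1/5) (k+9/4) / [(k+1/4) (k+1)] - rational in k, leading ratio (-1/2); with t_0 = -3/7, classification follows.


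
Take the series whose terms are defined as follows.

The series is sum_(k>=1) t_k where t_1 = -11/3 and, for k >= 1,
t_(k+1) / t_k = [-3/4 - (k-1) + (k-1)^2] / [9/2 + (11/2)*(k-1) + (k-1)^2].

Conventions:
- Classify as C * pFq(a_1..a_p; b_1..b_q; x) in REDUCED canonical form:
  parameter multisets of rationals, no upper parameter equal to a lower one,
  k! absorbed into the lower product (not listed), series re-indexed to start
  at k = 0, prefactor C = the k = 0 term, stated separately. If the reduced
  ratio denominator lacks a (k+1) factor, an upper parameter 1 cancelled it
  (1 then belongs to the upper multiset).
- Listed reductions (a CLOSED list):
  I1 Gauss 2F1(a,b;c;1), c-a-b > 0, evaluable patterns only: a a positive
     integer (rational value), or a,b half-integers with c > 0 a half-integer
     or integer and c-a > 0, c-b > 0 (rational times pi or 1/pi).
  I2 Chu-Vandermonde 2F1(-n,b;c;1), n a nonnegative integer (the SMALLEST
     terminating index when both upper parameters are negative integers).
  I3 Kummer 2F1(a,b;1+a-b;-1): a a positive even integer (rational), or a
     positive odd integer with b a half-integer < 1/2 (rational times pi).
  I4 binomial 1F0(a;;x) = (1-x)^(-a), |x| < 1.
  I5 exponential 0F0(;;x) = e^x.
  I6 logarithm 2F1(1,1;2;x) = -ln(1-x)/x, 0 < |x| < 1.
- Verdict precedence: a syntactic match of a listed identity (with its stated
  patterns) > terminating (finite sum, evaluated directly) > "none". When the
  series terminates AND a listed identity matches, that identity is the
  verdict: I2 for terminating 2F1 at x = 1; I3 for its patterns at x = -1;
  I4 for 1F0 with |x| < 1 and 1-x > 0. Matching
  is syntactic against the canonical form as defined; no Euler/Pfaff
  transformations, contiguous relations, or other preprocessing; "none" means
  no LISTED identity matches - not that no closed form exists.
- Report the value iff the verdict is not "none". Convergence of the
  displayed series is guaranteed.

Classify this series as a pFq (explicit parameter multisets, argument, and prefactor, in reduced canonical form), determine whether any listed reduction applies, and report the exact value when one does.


Reduced: x = 1, 2F1, upper = {-3/2, 1/2}, lower = {9/2}, C = -11/3. Verdict: Gauss (I1, half-integer pattern) fires (x = 1; upper {-3/2, 1/2} half-integers, c = 9/2 in the evaluable pattern). Sum: (-8085/8192) * pi.

First insight: t_0 being -11/3, roots of the ratio polynomials (C = -11/3, x = 1) are the negated parameters.
Consecutive-term ratio: r(k) = 1 * (k-3/2) (k+1/2) / [(k+9/2) (k+1)] - poly over poly, x = 1 from leading terms; C = -11/3 at k = 0.


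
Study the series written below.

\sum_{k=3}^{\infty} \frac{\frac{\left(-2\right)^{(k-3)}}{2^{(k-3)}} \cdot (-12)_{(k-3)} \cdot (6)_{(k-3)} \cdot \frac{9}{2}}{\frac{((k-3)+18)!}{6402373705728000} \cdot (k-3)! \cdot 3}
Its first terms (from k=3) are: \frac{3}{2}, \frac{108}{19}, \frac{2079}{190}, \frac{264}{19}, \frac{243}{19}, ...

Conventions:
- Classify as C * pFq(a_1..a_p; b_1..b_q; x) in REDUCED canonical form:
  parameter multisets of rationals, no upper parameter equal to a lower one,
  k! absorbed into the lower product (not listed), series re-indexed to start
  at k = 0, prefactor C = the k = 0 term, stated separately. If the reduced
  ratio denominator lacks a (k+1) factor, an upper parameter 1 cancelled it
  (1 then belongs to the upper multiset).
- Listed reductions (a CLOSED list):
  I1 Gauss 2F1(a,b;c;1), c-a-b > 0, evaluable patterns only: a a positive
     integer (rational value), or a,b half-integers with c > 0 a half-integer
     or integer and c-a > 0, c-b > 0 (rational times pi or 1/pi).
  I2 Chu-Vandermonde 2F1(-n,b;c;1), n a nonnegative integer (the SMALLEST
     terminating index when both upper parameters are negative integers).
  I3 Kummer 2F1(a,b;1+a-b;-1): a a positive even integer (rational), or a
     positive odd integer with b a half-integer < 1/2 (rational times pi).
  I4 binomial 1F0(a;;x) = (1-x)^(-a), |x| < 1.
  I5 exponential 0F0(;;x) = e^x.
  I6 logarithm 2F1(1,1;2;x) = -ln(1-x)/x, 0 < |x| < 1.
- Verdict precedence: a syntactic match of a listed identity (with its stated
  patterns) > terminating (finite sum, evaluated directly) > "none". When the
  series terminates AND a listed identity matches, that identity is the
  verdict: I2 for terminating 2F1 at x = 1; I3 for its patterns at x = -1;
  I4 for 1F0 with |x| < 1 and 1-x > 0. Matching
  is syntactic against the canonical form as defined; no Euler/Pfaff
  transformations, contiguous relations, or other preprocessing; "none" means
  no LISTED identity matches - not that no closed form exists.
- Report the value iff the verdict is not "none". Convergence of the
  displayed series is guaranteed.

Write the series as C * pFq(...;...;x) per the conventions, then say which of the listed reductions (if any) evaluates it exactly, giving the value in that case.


The series (x = -1) is 2F1: upper {-12, 6}, lower {19}, prefactor \frac{3}{2}. Verdict at x = -1: the Kummer evaluation I3 matches (x = -1; c = 19 equals 1+a-b for upper {-12, 6}: listed pattern). Its exact value is \frac{306}{5}.

Key observation: from the first term \frac{3}{2}: the denominator's factorial ratio (prefactor 3/2) is a lower Pochhammer.
Ratio: r(k) = -1 * (k-12) (k+6) / [(k+19) (k+1)] - rational in k, leading ratio -1; with t_0 = \frac{3}{2}, classification follows.


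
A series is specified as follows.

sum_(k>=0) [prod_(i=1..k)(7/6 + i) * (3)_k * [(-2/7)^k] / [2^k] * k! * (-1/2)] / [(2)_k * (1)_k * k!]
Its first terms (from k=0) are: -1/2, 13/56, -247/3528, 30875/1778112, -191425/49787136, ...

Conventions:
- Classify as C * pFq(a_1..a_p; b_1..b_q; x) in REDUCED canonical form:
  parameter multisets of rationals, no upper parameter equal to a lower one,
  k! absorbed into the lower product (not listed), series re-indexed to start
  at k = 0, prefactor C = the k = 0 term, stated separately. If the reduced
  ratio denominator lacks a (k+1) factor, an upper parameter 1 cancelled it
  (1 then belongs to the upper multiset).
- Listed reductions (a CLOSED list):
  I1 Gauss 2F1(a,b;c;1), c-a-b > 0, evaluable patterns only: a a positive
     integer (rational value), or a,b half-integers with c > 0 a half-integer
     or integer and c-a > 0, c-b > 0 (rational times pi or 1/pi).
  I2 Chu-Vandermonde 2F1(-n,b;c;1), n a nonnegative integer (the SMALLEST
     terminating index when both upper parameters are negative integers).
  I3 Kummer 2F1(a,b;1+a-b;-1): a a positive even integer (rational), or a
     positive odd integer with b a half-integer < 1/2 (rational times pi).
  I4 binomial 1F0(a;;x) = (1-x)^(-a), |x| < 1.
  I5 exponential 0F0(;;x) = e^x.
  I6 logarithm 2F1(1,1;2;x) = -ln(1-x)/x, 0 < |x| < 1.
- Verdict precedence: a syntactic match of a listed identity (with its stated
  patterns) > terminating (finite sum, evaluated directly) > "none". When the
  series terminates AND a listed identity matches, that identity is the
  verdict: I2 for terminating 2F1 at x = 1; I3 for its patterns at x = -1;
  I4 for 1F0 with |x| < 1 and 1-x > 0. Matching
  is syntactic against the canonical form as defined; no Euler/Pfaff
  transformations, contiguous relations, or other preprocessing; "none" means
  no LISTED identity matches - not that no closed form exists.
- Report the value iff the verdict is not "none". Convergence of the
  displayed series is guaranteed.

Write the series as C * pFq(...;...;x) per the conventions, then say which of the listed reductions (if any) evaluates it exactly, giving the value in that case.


Canonical form: C = -1/2 times 2F1 with upper {13/6, 3}, lower {2}, x = -1/7. Verdict: no listed reduction: x = -1/7 and upper {13/6, 3} fail every I1-I6 pattern.

Structural cue: t_0 being -1/2, the running product (C = -1/2, x = -1/7) telescopes to a rising factorial.
Adjacent-term ratio: r(k) = (-1/7) * (k+13/6) (k+3) / [(k+2) (k+1)] - rational in k, leading ratio (-1/7); with t_0 = -1/2, classification follows.


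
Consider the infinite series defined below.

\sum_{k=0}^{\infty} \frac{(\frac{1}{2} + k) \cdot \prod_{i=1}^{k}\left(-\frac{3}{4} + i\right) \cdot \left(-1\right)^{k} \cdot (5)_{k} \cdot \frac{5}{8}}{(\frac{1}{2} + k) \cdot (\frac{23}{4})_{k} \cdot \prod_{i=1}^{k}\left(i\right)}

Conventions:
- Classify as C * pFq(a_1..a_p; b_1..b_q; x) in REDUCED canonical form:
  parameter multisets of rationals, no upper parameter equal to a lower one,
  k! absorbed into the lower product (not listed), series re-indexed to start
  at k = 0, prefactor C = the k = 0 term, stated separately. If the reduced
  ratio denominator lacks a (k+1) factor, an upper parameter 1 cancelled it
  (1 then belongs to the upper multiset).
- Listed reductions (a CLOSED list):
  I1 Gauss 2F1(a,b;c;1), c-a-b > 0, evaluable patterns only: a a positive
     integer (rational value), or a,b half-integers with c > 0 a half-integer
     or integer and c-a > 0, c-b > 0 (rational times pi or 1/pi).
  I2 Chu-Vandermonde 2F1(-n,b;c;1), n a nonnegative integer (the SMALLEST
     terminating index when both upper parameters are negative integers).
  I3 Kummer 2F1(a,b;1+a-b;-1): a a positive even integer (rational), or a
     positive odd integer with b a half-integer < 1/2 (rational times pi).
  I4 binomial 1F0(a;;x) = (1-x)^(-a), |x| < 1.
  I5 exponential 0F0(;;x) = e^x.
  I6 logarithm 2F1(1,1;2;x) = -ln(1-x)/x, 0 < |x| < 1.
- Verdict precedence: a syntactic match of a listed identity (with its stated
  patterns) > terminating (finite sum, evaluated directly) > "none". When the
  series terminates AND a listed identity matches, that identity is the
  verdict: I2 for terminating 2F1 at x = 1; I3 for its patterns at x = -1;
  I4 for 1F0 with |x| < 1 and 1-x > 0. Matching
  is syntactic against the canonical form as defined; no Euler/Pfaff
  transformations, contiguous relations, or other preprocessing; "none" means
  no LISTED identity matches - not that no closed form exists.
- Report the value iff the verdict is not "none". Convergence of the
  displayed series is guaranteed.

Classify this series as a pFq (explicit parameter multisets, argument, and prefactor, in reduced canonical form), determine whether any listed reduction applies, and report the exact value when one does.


Reduced: x = -1, 2F1, upper = {\frac{1}{4}, 5}, lower = {\frac{23}{4}}, C = \frac{5}{8}. Verdict: none - at argument -1 the multisets {\frac{1}{4}, 5} ; {\frac{23}{4}} match no listed identity.

Key observation: t_0 being \frac{5}{8}, the running product (C = 5/8, x = -1) telescopes to a rising factorial.
Ratio: r(k) = -1 * (k+\frac{1}{4}) (k+5) / [(k+\frac{23}{4}) (k+1)] - rational in k, leading ratio -1; with t_0 = \frac{5}{8}, classification follows.


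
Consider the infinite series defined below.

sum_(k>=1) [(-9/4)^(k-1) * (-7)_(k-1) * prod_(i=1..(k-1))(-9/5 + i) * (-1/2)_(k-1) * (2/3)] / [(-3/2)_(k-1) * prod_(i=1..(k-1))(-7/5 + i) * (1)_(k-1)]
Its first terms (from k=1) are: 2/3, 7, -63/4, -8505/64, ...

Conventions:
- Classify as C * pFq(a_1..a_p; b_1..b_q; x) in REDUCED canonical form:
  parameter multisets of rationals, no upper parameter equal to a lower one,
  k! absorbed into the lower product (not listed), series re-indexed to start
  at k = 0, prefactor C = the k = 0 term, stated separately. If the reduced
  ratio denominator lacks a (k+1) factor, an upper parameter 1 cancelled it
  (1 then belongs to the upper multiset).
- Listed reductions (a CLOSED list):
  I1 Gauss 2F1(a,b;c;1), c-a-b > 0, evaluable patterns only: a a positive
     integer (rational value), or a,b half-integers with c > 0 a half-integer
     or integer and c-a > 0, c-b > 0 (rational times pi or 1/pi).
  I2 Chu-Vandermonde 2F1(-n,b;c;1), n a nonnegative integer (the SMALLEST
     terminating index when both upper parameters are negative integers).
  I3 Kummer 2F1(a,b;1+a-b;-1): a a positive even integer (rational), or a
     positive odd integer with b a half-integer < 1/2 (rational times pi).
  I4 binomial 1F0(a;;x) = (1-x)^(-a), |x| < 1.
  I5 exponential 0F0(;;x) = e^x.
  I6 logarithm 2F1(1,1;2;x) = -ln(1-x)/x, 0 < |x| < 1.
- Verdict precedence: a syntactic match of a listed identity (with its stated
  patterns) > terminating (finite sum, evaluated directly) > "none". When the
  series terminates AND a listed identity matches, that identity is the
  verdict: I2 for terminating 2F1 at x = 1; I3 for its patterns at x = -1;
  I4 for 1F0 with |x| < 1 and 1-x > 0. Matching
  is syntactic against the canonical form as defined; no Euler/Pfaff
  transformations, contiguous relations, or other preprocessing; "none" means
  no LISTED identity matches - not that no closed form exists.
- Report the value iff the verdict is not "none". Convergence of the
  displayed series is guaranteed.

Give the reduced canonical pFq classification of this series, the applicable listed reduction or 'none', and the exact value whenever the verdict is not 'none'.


Structural cue: t_0 being 2/3, (1)_k (C = 2/3, x = -9/4) is k! itself.
Term ratio: r(k) = (-9/4) * (k-7) (k-4/5) (k-1/2) / [(k-3/2) (k-2/5) (k+1)] - rational in k. x = (-9/4); t_0 = 2/3; negate the roots.

The series (x = -9/4) is 3F2: upper {-7, -4/5, -1/2}, lower {-3/2, -2/5}, prefactor 2/3. Verdict: terminating at k = 7: the factor (-7)_k kills every later term; summing the 8 survivors is exact. Sum: -7797530141/3674112.


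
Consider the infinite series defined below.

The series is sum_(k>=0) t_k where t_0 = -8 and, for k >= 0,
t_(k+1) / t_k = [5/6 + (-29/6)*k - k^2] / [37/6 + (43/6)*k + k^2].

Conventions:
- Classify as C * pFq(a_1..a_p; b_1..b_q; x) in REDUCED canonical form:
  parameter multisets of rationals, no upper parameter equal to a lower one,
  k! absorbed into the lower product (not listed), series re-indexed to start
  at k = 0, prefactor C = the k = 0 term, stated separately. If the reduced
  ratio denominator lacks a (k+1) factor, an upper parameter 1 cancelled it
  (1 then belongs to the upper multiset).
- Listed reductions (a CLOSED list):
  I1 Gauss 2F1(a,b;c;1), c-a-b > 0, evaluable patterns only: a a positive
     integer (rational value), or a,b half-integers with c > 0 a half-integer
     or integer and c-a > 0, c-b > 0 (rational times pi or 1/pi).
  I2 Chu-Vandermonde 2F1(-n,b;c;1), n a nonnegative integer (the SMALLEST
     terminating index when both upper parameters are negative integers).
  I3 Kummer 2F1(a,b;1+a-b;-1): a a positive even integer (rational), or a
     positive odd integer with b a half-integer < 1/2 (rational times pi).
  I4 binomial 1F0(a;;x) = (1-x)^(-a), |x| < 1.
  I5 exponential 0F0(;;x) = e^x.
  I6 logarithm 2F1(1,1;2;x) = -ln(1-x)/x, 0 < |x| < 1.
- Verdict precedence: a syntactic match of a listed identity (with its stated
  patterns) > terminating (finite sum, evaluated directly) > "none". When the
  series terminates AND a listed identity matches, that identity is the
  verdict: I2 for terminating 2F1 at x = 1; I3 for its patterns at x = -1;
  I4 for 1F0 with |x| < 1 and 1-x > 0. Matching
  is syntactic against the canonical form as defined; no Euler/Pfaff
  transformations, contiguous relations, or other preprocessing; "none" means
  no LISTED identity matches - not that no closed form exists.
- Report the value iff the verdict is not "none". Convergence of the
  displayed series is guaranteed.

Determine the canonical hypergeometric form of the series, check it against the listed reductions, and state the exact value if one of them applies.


Key observation: x = (-1) and factor the ratio over Q (C = -8, x = -1): negated roots = parameters.
Step ratio: r(k) = (-1) * (k-1/6) (k+5) / [(k+37/6) (k+1)] - rational in k. x = (-1); t_0 = -8; negate the roots.

Classification (C = -8): 2F1 with upper {-1/6, 5}, lower {37/6}, argument x = -1. Verdict: none. A 2F1 with upper {-1/6, 5} fits none of I1-I6 at x = -1; the sum runs forever.


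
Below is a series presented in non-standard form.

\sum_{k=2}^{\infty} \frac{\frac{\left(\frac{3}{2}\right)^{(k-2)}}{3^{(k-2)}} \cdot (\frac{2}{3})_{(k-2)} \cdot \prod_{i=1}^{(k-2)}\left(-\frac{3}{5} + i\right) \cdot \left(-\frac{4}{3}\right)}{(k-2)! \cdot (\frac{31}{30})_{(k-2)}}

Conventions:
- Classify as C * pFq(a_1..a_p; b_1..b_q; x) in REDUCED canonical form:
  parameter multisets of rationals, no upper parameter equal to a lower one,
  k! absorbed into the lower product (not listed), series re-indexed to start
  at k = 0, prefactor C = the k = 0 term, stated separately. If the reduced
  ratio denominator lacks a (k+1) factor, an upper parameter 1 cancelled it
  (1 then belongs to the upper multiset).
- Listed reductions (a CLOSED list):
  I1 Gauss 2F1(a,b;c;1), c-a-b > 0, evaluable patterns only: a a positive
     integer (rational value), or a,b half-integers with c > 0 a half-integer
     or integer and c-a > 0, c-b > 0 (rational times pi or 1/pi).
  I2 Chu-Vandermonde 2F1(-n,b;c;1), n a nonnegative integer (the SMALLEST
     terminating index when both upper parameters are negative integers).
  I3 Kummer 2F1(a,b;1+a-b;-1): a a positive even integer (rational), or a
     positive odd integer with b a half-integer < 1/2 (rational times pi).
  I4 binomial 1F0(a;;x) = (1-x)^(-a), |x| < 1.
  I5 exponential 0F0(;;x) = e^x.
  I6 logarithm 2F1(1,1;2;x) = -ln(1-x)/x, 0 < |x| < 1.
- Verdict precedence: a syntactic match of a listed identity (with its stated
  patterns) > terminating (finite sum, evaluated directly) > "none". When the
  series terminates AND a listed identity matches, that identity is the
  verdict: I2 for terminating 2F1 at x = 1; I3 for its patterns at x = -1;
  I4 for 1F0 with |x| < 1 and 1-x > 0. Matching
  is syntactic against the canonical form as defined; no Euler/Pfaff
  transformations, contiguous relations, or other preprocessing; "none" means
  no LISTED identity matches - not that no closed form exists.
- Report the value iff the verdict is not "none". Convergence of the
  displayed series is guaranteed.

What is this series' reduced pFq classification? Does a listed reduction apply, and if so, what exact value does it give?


Reduced: x = \frac{1}{2}, 2F1, upper = {\frac{2}{5}, \frac{2}{3}}, lower = {\frac{31}{30}}, C = -\frac{4}{3}. Verdict: none. Every listed pattern misses the 2F1 form at \frac{1}{2}, upper {\frac{2}{5}, \frac{2}{3}}.

First insight: t_0 = -\frac{4}{3} here, and the two k-th powers (C = -4/3, x = 1/2) combine into one argument.
Ratio: r(k) = \frac{1}{2} * (k+\frac{2}{5}) (k+\frac{2}{3}) / [(k+\frac{31}{30}) (k+1)] ; factor over Q: parameters, x = \frac{1}{2}, and C = -\frac{4}{3}.


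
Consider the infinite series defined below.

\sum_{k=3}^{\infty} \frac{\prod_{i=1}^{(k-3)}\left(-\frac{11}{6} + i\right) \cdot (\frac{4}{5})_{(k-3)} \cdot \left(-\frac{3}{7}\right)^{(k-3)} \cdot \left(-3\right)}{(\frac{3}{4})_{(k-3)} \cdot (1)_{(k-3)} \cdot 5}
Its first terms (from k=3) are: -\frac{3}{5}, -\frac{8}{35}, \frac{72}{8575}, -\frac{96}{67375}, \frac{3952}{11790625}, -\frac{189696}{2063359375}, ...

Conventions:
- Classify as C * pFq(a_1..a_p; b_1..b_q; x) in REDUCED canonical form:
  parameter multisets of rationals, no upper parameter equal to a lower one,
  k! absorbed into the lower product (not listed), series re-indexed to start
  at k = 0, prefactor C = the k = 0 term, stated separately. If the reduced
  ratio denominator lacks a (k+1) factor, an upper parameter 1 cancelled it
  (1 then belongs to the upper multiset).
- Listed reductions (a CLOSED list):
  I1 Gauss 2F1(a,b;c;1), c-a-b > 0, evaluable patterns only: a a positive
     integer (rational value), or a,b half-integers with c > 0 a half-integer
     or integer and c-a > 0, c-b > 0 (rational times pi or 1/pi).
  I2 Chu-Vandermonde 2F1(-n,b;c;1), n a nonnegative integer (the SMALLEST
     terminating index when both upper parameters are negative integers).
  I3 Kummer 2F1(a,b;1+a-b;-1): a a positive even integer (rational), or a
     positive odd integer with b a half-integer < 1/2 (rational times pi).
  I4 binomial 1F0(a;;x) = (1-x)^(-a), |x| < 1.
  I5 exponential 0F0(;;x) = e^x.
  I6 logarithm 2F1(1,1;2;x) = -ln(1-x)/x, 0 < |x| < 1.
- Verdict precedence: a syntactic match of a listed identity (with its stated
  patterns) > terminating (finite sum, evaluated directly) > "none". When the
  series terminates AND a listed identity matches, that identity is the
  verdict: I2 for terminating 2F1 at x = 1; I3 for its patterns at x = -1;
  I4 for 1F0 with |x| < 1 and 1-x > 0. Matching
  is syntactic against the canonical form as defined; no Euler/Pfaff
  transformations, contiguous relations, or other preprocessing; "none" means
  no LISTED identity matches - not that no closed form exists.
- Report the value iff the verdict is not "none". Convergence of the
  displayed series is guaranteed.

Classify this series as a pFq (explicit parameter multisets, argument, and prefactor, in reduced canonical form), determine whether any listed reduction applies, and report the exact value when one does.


Key step: t_0 = -\frac{3}{5} here, and the constant factors (prefactor -3/5) combine into one prefactor.
Adjacent-term ratio: r(k) = -\frac{3}{7} * (k-\frac{5}{6}) (k+\frac{4}{5}) / [(k+\frac{3}{4}) (k+1)] - poly over poly, x = -\frac{3}{7} from leading terms; C = -\frac{3}{5} at k = 0.

x = -\frac{3}{7} here; the reduced form reads 2F1, upper {-\frac{5}{6}, \frac{4}{5}}, lower {\frac{3}{4}}, C = -\frac{3}{5}. Verdict: none (x = -\frac{3}{7}): each listed identity misses the multisets {-\frac{5}{6}, \frac{4}{5}} ; {\frac{3}{4}}.


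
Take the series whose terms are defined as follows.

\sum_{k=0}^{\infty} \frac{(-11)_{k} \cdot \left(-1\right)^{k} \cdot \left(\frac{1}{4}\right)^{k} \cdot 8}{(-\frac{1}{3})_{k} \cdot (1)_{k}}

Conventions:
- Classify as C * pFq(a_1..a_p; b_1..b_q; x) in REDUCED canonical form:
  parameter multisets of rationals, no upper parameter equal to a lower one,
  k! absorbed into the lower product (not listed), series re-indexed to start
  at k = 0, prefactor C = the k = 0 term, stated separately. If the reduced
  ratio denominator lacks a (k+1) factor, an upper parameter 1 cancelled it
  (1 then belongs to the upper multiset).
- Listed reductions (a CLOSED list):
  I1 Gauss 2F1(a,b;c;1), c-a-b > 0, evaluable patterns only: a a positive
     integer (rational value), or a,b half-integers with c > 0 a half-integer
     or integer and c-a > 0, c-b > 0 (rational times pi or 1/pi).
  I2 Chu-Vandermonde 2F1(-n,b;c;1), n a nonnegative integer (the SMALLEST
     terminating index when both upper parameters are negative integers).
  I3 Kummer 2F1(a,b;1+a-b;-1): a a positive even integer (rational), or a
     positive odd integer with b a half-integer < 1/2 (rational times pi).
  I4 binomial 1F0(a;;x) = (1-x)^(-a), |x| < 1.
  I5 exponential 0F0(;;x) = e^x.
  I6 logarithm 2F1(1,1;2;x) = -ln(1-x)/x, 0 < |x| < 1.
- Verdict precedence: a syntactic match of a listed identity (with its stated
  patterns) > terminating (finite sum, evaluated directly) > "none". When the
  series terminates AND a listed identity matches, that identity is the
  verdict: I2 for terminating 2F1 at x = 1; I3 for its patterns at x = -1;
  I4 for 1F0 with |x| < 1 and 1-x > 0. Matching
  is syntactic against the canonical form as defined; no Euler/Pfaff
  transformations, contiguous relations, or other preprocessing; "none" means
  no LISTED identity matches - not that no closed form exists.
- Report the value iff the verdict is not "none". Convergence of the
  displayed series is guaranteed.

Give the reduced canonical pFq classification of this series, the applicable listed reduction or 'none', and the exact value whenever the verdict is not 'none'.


With C = 8: the canonical form is 1F1(-11; -\frac{1}{3}; -\frac{1}{4}). Verdict: terminating. (-11)_k vanishes past k = 11, leaving a 12-term sum, computed directly. Value: -\frac{9480629486325434231}{38085417815244800}.

First insight: with t_0 = 8, the (-1)^k factor (prefactor 8) folds into the argument's sign.
Step ratio: r(k) = -\frac{1}{4} * (k-11) / [(k-\frac{1}{3}) (k+1)] - rational in k. x = -\frac{1}{4}; t_0 = 8; negate the roots.


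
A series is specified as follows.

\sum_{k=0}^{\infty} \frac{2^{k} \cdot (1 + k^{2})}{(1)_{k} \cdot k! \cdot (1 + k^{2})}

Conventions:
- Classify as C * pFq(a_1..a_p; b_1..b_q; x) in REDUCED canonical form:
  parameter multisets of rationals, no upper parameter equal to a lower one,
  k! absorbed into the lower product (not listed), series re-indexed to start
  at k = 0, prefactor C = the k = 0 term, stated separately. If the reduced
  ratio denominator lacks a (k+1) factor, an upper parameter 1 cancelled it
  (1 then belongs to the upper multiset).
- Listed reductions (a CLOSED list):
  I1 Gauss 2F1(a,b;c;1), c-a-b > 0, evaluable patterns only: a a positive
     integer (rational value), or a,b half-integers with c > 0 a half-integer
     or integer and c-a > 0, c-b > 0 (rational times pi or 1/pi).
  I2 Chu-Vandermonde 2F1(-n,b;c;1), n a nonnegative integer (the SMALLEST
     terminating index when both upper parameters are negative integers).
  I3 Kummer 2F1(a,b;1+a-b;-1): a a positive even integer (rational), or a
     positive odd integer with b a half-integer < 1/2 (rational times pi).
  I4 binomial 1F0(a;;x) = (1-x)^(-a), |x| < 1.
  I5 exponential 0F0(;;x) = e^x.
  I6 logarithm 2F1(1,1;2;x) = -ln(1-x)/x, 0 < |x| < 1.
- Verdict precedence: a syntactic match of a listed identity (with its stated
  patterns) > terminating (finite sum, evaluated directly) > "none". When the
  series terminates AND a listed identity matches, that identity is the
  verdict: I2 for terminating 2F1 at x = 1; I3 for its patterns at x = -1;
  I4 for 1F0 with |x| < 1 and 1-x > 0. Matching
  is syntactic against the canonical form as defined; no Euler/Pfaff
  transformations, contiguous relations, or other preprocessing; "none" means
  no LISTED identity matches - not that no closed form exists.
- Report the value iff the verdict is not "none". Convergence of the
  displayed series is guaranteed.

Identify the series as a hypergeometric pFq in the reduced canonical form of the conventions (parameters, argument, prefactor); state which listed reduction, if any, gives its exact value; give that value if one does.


Structural cue: t_0 being 1, striking the common factor k^2 + 1 reduces the term (prefactor 1).
Ratio: r(k) = 2 * 1 / [(k+1) (k+1)] - rational in k. x = 2; t_0 = 1; negate the roots.

Classification (C = 1): 0F1 with upper {-}, lower {1}, argument x = 2. Verdict: none. Every listed pattern misses the 0F1 form at 2, upper {-}.


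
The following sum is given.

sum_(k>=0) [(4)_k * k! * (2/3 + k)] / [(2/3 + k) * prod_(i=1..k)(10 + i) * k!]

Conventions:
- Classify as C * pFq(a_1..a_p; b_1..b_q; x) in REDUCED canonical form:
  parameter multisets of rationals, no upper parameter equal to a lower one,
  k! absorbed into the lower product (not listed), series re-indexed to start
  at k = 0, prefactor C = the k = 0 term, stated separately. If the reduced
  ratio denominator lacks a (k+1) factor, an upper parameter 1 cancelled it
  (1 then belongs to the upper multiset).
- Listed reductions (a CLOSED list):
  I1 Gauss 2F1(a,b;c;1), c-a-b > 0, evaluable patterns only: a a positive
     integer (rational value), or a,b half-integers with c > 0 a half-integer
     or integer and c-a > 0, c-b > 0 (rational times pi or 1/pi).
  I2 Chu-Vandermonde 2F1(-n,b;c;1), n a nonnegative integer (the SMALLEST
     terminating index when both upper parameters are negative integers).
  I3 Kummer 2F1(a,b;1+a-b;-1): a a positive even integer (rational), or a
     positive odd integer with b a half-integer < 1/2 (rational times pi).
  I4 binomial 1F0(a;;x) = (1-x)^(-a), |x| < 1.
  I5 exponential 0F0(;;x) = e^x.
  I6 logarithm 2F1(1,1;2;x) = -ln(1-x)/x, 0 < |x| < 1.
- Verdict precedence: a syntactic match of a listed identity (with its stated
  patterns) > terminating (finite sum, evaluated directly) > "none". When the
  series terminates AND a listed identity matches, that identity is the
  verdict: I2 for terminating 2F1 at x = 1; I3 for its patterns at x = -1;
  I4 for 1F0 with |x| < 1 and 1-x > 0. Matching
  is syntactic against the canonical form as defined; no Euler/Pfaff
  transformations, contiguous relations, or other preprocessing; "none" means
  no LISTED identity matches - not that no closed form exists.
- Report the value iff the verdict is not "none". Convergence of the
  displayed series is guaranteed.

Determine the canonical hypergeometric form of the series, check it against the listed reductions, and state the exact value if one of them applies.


x = 1 here; the reduced form reads 2F1, upper {1, 4}, lower {11}, C = 1. Verdict (x = 1): Gauss (I1, integer-parameter pattern) applies (x = 1: the Gamma ratio telescopes since c-a-b = 6 > 0 and a = 1 in Z>0). Hence: 5/3.

Key step: from the first term 1: the factorial ratio (C = 1) (k+a-1)!/(a-1)! is a rising factorial (a)_k.
Adjacent-term ratio: r(k) = 1 * (k+1) (k+4) / [(k+11) (k+1)] ; factor over Q: parameters, x = 1, and C = 1.
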